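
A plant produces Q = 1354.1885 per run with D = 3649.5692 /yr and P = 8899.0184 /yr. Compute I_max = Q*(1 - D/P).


D/P = 0.4101
1 - D/P = 0.5899
I_max = 1354.1885 * 0.5899 = 798.8234

798.8234 units


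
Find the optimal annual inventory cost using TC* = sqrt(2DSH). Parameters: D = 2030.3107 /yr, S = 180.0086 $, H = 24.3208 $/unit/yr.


2*D*S*H = 17777210.2851
TC* = sqrt(17777210.2851) = 4216.3029

4216.3029 $/yr


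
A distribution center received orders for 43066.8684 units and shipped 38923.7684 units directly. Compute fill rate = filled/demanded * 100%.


FR = 38923.7684 / 43066.8684 * 100 = 90.3798

90.3798%


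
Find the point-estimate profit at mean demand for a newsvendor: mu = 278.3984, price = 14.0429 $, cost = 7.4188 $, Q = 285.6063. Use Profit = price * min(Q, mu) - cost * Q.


Sales at mu = min(285.6063, 278.3984) = 278.3984
Revenue = 14.0429 * 278.3984 = 3909.5209
Total cost = 7.4188 * 285.6063 = 2118.8560
Profit = 3909.5209 - 2118.8560 = 1790.6649

1790.6649 $


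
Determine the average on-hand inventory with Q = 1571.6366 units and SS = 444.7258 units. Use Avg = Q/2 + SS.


Q/2 = 785.8183
Avg = 785.8183 + 444.7258 = 1230.5441

1230.5441 units


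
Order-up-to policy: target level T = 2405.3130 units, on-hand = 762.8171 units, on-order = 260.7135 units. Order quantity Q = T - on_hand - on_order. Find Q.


Inventory position = OH + OO = 762.8171 + 260.7135 = 1023.5306
Q = 2405.3130 - 1023.5306 = 1381.7824

1381.7824 units


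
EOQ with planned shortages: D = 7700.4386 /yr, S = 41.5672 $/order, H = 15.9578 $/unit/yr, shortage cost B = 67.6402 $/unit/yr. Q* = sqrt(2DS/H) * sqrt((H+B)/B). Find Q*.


sqrt(2DS/H) = 200.2911
sqrt((H+B)/B) = 1.1117
Q* = 200.2911 * 1.1117 = 222.6676

222.6676 units


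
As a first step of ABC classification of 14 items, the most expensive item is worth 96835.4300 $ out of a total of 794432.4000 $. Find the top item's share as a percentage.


Top item = 96835.4300
Total = 794432.4000
Percentage = 96835.4300 / 794432.4000 * 100 = 12.1893

12.1893%


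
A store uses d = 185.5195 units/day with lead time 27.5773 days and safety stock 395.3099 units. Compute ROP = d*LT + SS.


d*LT = 185.5195 * 27.5773 = 5116.1269
ROP = 5116.1269 + 395.3099 = 5511.4368

5511.4368 units


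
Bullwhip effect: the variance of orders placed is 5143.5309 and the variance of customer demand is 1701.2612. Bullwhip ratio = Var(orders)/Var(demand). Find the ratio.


BW = 5143.5309 / 1701.2612 = 3.0234

3.0234


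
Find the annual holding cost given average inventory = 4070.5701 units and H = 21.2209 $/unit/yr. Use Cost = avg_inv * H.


Cost = 4070.5701 * 21.2209 = 86381.1610

86381.1610 $/yr


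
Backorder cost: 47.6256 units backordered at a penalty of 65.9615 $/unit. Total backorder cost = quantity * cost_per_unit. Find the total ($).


Total = 47.6256 * 65.9615 = 3141.4560

3141.4560 $


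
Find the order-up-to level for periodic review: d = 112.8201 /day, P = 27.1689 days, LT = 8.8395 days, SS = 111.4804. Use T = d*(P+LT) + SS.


P + LT = 36.0084
d*(P+LT) = 112.8201 * 36.0084 = 4062.4713
T = 4062.4713 + 111.4804 = 4173.9517

4173.9517 units


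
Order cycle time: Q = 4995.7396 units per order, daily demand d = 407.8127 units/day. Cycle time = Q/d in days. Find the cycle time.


Cycle = 4995.7396 / 407.8127 = 12.2501

12.2501 days


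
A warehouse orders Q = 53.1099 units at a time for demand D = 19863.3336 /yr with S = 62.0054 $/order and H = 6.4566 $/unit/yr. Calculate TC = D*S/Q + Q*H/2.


Ordering cost = D*S/Q = 23190.2893
Holding cost = Q*H/2 = 171.4547
TC = 23190.2893 + 171.4547 = 23361.7440

23361.7440 $/yr


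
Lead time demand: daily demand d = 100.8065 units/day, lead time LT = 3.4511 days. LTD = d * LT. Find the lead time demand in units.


LTD = 100.8065 * 3.4511 = 347.8933

347.8933 units


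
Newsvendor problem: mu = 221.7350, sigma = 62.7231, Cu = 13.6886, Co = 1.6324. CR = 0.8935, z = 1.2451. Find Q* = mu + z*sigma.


CR = Cu/(Cu+Co) = 13.6886/(13.6886+1.6324) = 0.8935
z = 1.2451
Q* = 221.7350 + 1.2451 * 62.7231 = 299.8315

299.8315 units


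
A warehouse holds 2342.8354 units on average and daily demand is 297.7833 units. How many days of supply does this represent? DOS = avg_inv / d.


DOS = 2342.8354 / 297.7833 = 7.8676

7.8676 days


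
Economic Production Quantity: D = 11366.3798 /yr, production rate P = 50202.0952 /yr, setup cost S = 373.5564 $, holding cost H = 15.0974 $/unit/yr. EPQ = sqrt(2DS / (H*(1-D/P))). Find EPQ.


1 - D/P = 1 - 0.2264 = 0.7736
H*(1-D/P) = 11.6792
2DS = 8491967.8382
EPQ = sqrt(727104.2986) = 852.7041

852.7041 units


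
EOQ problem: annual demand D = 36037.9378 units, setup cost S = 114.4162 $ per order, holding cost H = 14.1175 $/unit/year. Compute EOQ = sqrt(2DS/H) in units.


2*D*S = 2 * 36037.9378 * 114.4162 = 8246647.7978
2*D*S/H = 584143.6372
EOQ = sqrt(584143.6372) = 764.2929

764.2929 units


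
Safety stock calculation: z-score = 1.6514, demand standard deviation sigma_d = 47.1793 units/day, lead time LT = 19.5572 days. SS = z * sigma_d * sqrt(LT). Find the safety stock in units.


sqrt(LT) = sqrt(19.5572) = 4.4224
SS = 1.6514 * 47.1793 * 4.4224 = 344.5539

344.5539 units


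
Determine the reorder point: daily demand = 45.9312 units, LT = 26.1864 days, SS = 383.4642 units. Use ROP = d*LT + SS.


d*LT = 45.9312 * 26.1864 = 1202.7728
ROP = 1202.7728 + 383.4642 = 1586.2370

1586.2370 units


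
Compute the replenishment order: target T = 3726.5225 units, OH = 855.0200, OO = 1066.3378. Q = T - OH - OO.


Inventory position = OH + OO = 855.0200 + 1066.3378 = 1921.3578
Q = 3726.5225 - 1921.3578 = 1805.1647

1805.1647 units


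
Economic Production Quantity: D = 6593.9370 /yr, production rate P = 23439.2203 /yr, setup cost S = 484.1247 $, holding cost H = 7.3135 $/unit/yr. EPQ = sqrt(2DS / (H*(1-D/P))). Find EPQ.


1 - D/P = 1 - 0.2813 = 0.7187
H*(1-D/P) = 5.2561
2DS = 6384575.5439
EPQ = sqrt(1214707.2006) = 1102.1376

1102.1376 units


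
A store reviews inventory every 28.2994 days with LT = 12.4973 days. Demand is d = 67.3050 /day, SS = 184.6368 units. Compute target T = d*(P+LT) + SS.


P + LT = 40.7967
d*(P+LT) = 67.3050 * 40.7967 = 2745.8219
T = 2745.8219 + 184.6368 = 2930.4587

2930.4587 units


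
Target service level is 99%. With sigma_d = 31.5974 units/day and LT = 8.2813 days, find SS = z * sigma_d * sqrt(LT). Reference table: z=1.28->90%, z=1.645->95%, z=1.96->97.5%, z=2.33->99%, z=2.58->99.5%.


From the table, SL = 99% corresponds to z = 2.33
sqrt(LT) = sqrt(8.2813) = 2.8777
SS = 2.33 * 31.5974 * 2.8777 = 211.8637

211.8637 units


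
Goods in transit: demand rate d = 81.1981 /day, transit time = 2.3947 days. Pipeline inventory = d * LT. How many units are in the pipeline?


Pipeline = 81.1981 * 2.3947 = 194.4451

194.4451 units


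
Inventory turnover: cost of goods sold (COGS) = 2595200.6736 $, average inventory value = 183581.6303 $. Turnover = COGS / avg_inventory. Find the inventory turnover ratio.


Turnover = 2595200.6736 / 183581.6303 = 14.1365

14.1365


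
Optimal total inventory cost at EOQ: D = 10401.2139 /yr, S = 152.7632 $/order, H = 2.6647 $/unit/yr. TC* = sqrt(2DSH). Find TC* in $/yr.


2*D*S*H = 8468004.7400
TC* = sqrt(8468004.7400) = 2909.9836

2909.9836 $/yr


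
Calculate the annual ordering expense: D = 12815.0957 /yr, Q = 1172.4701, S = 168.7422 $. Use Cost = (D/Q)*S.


Number of orders = D/Q = 10.9300
Cost = 10.9300 * 168.7422 = 1844.3519

1844.3519 $/yr


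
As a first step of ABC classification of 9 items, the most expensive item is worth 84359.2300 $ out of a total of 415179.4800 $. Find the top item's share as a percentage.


Top item = 84359.2300
Total = 415179.4800
Percentage = 84359.2300 / 415179.4800 * 100 = 20.3187

20.3187%


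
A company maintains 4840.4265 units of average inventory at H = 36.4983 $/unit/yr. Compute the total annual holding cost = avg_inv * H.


Cost = 4840.4265 * 36.4983 = 176667.3385

176667.3385 $/yr


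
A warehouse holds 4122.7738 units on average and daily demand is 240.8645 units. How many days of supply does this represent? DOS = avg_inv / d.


DOS = 4122.7738 / 240.8645 = 17.1166

17.1166 days


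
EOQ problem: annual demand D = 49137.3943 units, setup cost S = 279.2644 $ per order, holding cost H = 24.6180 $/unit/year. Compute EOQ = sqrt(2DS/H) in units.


2*D*S = 2 * 49137.3943 * 279.2644 = 27444649.8735
2*D*S/H = 1114820.4514
EOQ = sqrt(1114820.4514) = 1055.8506

1055.8506 units


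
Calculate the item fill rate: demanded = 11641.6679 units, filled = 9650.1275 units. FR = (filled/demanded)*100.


FR = 9650.1275 / 11641.6679 * 100 = 82.8930

82.8930%


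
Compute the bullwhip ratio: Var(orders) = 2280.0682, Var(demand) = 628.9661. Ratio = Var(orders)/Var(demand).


BW = 2280.0682 / 628.9661 = 3.6251

3.6251


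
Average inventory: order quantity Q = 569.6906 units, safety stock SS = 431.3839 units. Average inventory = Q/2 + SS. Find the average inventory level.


Q/2 = 284.8453
Avg = 284.8453 + 431.3839 = 716.2292

716.2292 units


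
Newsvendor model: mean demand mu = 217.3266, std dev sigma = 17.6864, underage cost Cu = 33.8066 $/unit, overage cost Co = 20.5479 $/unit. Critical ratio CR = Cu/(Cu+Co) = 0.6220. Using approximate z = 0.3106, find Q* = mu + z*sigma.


CR = Cu/(Cu+Co) = 33.8066/(33.8066+20.5479) = 0.6220
z = 0.3106
Q* = 217.3266 + 0.3106 * 17.6864 = 222.8200

222.8200 units


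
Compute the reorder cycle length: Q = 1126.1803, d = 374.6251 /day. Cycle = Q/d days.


Cycle = 1126.1803 / 374.6251 = 3.0062

3.0062 days


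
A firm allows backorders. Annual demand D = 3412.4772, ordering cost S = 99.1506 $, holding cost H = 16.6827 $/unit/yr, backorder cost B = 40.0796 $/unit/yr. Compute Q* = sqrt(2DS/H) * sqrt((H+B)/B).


sqrt(2DS/H) = 201.4023
sqrt((H+B)/B) = 1.1901
Q* = 201.4023 * 1.1901 = 239.6805

239.6805 units


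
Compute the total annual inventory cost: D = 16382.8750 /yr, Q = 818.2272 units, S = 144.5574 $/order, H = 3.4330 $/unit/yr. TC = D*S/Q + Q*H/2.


Ordering cost = D*S/Q = 2894.3866
Holding cost = Q*H/2 = 1404.4870
TC = 2894.3866 + 1404.4870 = 4298.8736

4298.8736 $/yr


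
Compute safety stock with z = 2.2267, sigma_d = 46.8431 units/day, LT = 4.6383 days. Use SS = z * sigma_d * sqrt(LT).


sqrt(LT) = sqrt(4.6383) = 2.1537
SS = 2.2267 * 46.8431 * 2.1537 = 224.6398

224.6398 units


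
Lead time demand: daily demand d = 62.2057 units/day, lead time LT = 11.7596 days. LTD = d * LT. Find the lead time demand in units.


LTD = 62.2057 * 11.7596 = 731.5141

731.5141 units


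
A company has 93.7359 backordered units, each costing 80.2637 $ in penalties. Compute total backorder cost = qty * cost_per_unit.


Total = 93.7359 * 80.2637 = 7523.5902

7523.5902 $


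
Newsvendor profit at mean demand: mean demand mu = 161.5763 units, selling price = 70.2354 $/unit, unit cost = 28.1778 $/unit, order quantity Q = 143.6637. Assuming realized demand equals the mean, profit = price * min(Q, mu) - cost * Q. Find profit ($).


Sales at mu = min(143.6637, 161.5763) = 143.6637
Revenue = 70.2354 * 143.6637 = 10090.2774
Total cost = 28.1778 * 143.6637 = 4048.1270
Profit = 10090.2774 - 4048.1270 = 6042.1504

6042.1504 $


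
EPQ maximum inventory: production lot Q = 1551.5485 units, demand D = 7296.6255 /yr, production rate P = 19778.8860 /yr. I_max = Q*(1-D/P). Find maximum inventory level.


D/P = 0.3689
1 - D/P = 0.6311
I_max = 1551.5485 * 0.6311 = 979.1670

979.1670 units


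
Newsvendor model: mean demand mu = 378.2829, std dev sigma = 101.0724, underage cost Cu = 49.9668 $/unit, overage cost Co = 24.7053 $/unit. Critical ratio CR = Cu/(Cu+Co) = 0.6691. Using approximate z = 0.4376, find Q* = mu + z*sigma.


CR = Cu/(Cu+Co) = 49.9668/(49.9668+24.7053) = 0.6691
z = 0.4376
Q* = 378.2829 + 0.4376 * 101.0724 = 422.5122

422.5122 units


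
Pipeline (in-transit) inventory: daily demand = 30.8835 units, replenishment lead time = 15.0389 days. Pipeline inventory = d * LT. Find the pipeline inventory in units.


Pipeline = 30.8835 * 15.0389 = 464.4539

464.4539 units


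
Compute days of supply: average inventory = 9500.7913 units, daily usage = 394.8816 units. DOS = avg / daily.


DOS = 9500.7913 / 394.8816 = 24.0598

24.0598 days


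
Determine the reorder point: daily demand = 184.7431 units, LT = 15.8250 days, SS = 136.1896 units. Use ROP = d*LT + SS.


d*LT = 184.7431 * 15.8250 = 2923.5596
ROP = 2923.5596 + 136.1896 = 3059.7492

3059.7492 units


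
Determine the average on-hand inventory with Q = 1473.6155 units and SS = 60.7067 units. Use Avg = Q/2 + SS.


Q/2 = 736.8078
Avg = 736.8078 + 60.7067 = 797.5145

797.5145 units


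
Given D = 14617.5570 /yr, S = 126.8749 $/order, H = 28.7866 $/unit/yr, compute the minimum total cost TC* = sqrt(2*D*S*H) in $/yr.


2*D*S*H = 106775319.0499
TC* = sqrt(106775319.0499) = 10333.2144

10333.2144 $/yr


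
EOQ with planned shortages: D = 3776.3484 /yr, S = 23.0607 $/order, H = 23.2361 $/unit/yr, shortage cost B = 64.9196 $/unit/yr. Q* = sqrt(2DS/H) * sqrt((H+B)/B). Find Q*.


sqrt(2DS/H) = 86.5776
sqrt((H+B)/B) = 1.1653
Q* = 86.5776 * 1.1653 = 100.8888

100.8888 units


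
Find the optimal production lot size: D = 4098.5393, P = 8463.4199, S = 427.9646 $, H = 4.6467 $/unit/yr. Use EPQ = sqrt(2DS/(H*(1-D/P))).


1 - D/P = 1 - 0.4843 = 0.5157
H*(1-D/P) = 2.3965
2DS = 3508059.4642
EPQ = sqrt(1463847.4885) = 1209.8957

1209.8957 units


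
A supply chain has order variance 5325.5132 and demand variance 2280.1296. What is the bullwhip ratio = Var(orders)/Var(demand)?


BW = 5325.5132 / 2280.1296 = 2.3356

2.3356


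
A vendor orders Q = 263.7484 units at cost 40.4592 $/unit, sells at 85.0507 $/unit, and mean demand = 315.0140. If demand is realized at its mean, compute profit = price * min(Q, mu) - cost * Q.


Sales at mu = min(263.7484, 315.0140) = 263.7484
Revenue = 85.0507 * 263.7484 = 22431.9860
Total cost = 40.4592 * 263.7484 = 10671.0493
Profit = 22431.9860 - 10671.0493 = 11760.9368

11760.9368 $


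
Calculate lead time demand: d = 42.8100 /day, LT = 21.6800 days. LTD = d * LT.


LTD = 42.8100 * 21.6800 = 928.1208

928.1208 units


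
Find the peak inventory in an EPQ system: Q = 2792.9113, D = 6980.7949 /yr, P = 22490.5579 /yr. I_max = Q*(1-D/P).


D/P = 0.3104
1 - D/P = 0.6896
I_max = 2792.9113 * 0.6896 = 1926.0257

1926.0257 units


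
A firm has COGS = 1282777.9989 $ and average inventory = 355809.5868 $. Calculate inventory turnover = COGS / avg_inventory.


Turnover = 1282777.9989 / 355809.5868 = 3.6052

3.6052


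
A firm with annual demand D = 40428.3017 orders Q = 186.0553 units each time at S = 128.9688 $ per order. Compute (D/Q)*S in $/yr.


Number of orders = D/Q = 217.2919
Cost = 217.2919 * 128.9688 = 28023.8701

28023.8701 $/yr


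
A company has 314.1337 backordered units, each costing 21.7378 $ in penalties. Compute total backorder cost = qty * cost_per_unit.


Total = 314.1337 * 21.7378 = 6828.5755

6828.5755 $


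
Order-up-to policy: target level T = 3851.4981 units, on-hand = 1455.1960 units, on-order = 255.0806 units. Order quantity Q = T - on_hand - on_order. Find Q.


Inventory position = OH + OO = 1455.1960 + 255.0806 = 1710.2766
Q = 3851.4981 - 1710.2766 = 2141.2215

2141.2215 units


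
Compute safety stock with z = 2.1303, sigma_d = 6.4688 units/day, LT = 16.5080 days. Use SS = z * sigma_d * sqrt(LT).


sqrt(LT) = sqrt(16.5080) = 4.0630
SS = 2.1303 * 6.4688 * 4.0630 = 55.9902

55.9902 units


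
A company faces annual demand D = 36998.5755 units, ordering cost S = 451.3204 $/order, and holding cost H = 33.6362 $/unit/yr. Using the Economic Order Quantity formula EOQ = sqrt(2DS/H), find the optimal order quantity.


2*D*S = 2 * 36998.5755 * 451.3204 = 33396423.7882
2*D*S/H = 992871.4833
EOQ = sqrt(992871.4833) = 996.4294

996.4294 units


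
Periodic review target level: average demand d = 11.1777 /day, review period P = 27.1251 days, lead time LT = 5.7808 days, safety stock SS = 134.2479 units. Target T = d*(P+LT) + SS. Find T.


P + LT = 32.9059
d*(P+LT) = 11.1777 * 32.9059 = 367.8123
T = 367.8123 + 134.2479 = 502.0602

502.0602 units


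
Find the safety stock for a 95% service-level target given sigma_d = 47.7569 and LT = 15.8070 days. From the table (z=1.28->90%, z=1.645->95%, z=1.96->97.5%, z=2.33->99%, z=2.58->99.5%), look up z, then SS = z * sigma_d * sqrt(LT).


From the table, SL = 95% corresponds to z = 1.645
sqrt(LT) = sqrt(15.8070) = 3.9758
SS = 1.645 * 47.7569 * 3.9758 = 312.3394

312.3394 units


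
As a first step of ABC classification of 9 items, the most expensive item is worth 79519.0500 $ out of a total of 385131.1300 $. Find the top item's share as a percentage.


Top item = 79519.0500
Total = 385131.1300
Percentage = 79519.0500 / 385131.1300 * 100 = 20.6473

20.6473%


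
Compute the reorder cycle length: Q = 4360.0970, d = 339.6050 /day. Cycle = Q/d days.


Cycle = 4360.0970 / 339.6050 = 12.8387

12.8387 days


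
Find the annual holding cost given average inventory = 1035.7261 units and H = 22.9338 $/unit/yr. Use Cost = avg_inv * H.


Cost = 1035.7261 * 22.9338 = 23753.1352

23753.1352 $/yr


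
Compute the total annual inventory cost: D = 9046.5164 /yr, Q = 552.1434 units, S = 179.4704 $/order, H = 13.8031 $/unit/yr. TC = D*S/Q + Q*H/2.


Ordering cost = D*S/Q = 2940.5077
Holding cost = Q*H/2 = 3810.6453
TC = 2940.5077 + 3810.6453 = 6751.1530

6751.1530 $/yr


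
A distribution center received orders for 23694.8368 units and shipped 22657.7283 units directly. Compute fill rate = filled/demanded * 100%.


FR = 22657.7283 / 23694.8368 * 100 = 95.6231

95.6231%


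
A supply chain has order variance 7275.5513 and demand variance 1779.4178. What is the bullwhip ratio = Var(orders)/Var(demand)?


BW = 7275.5513 / 1779.4178 = 4.0887

4.0887


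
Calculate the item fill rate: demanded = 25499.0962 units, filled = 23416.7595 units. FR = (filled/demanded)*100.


FR = 23416.7595 / 25499.0962 * 100 = 91.8337

91.8337%


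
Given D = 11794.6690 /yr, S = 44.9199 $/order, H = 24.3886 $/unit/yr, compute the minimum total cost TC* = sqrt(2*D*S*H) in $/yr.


2*D*S*H = 25842909.3882
TC* = sqrt(25842909.3882) = 5083.5922

5083.5922 $/yr


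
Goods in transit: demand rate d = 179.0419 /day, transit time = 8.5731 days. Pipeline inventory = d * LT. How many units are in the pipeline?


Pipeline = 179.0419 * 8.5731 = 1534.9441

1534.9441 units


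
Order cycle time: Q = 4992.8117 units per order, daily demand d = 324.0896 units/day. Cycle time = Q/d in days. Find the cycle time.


Cycle = 4992.8117 / 324.0896 = 15.4057

15.4057 days


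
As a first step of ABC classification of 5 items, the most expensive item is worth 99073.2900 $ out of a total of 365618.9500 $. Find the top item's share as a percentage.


Top item = 99073.2900
Total = 365618.9500
Percentage = 99073.2900 / 365618.9500 * 100 = 27.0974

27.0974%


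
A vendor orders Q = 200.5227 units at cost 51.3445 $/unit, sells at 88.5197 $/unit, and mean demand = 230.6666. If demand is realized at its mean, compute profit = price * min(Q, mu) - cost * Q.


Sales at mu = min(200.5227, 230.6666) = 200.5227
Revenue = 88.5197 * 200.5227 = 17750.2092
Total cost = 51.3445 * 200.5227 = 10295.7378
Profit = 17750.2092 - 10295.7378 = 7454.4715

7454.4715 $


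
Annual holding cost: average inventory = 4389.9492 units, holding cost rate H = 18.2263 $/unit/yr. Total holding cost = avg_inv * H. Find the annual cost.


Cost = 4389.9492 * 18.2263 = 80012.5311

80012.5311 $/yr


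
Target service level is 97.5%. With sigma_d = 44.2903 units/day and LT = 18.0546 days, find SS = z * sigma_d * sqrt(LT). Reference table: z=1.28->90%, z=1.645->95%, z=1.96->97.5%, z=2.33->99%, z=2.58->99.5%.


From the table, SL = 97.5% corresponds to z = 1.96
sqrt(LT) = sqrt(18.0546) = 4.2491
SS = 1.96 * 44.2903 * 4.2491 = 368.8575

368.8575 units


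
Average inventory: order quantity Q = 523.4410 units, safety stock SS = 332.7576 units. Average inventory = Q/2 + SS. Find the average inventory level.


Q/2 = 261.7205
Avg = 261.7205 + 332.7576 = 594.4781

594.4781 units


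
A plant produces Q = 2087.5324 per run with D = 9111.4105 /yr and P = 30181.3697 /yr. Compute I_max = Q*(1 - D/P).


D/P = 0.3019
1 - D/P = 0.6981
I_max = 2087.5324 * 0.6981 = 1457.3302

1457.3302 units


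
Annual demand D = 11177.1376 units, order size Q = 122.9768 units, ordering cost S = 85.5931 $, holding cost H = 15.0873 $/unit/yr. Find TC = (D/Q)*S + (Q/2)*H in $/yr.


Ordering cost = D*S/Q = 7779.4011
Holding cost = Q*H/2 = 927.6939
TC = 7779.4011 + 927.6939 = 8707.0951

8707.0951 $/yr


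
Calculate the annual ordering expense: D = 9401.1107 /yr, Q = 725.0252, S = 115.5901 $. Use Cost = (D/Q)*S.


Number of orders = D/Q = 12.9666
Cost = 12.9666 * 115.5901 = 1498.8104

1498.8104 $/yr


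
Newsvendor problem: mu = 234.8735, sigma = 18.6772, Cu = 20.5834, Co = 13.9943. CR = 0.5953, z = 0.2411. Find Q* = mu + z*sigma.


CR = Cu/(Cu+Co) = 20.5834/(20.5834+13.9943) = 0.5953
z = 0.2411
Q* = 234.8735 + 0.2411 * 18.6772 = 239.3766

239.3766 units


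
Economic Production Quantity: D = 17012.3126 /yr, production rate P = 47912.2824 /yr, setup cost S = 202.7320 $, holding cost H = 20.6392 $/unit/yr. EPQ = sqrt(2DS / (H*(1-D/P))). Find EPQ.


1 - D/P = 1 - 0.3551 = 0.6449
H*(1-D/P) = 13.3108
2DS = 6897880.3160
EPQ = sqrt(518216.9335) = 719.8729

719.8729 units


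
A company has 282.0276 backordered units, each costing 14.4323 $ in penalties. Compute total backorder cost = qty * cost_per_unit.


Total = 282.0276 * 14.4323 = 4070.3069

4070.3069 $


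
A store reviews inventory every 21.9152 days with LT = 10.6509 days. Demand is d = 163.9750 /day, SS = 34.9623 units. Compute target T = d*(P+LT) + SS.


P + LT = 32.5661
d*(P+LT) = 163.9750 * 32.5661 = 5340.0262
T = 5340.0262 + 34.9623 = 5374.9885

5374.9885 units


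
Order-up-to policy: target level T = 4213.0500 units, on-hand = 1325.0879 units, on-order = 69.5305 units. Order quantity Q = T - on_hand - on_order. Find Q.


Inventory position = OH + OO = 1325.0879 + 69.5305 = 1394.6184
Q = 4213.0500 - 1394.6184 = 2818.4316

2818.4316 units


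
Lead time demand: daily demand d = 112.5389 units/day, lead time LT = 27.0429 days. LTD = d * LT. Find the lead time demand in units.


LTD = 112.5389 * 27.0429 = 3043.3782

3043.3782 units


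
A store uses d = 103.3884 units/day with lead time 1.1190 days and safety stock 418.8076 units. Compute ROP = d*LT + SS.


d*LT = 103.3884 * 1.1190 = 115.6916
ROP = 115.6916 + 418.8076 = 534.4992

534.4992 units


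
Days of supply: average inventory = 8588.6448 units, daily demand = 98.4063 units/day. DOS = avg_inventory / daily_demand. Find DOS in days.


DOS = 8588.6448 / 98.4063 = 87.2774

87.2774 days


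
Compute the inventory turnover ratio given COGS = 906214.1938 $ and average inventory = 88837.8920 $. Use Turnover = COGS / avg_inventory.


Turnover = 906214.1938 / 88837.8920 = 10.2008

10.2008


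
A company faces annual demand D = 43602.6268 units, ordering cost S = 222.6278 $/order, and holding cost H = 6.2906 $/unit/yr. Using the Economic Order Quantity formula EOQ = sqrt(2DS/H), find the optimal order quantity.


2*D*S = 2 * 43602.6268 * 222.6278 = 19414313.7574
2*D*S/H = 3086241.9733
EOQ = sqrt(3086241.9733) = 1756.7703

1756.7703 units


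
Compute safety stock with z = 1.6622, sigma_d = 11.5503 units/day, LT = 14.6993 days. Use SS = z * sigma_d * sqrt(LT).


sqrt(LT) = sqrt(14.6993) = 3.8340
SS = 1.6622 * 11.5503 * 3.8340 = 73.6080

73.6080 units


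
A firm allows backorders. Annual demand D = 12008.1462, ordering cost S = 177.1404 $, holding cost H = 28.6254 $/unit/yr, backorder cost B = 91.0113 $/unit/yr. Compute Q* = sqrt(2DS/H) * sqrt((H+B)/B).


sqrt(2DS/H) = 385.5103
sqrt((H+B)/B) = 1.1465
Q* = 385.5103 * 1.1465 = 441.9983

441.9983 units


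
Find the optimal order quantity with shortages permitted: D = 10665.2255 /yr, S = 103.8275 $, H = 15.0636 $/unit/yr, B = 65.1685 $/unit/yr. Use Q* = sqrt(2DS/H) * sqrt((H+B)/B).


sqrt(2DS/H) = 383.4351
sqrt((H+B)/B) = 1.1096
Q* = 383.4351 * 1.1096 = 425.4485

425.4485 units


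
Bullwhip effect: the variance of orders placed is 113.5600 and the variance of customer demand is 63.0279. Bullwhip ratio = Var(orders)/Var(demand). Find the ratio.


BW = 113.5600 / 63.0279 = 1.8017

1.8017


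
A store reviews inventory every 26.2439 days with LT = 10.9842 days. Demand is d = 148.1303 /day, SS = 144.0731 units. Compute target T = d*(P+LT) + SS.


P + LT = 37.2281
d*(P+LT) = 148.1303 * 37.2281 = 5514.6096
T = 5514.6096 + 144.0731 = 5658.6827

5658.6827 units


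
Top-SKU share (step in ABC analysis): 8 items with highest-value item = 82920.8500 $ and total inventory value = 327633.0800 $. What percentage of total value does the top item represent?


Top item = 82920.8500
Total = 327633.0800
Percentage = 82920.8500 / 327633.0800 * 100 = 25.3091

25.3091%


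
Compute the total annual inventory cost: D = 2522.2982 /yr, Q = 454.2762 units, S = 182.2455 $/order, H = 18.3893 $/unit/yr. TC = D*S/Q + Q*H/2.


Ordering cost = D*S/Q = 1011.8899
Holding cost = Q*H/2 = 4176.9107
TC = 1011.8899 + 4176.9107 = 5188.8006

5188.8006 $/yr


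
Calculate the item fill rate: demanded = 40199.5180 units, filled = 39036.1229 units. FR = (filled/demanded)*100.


FR = 39036.1229 / 40199.5180 * 100 = 97.1059

97.1059%


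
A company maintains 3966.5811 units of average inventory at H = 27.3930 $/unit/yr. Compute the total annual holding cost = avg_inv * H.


Cost = 3966.5811 * 27.3930 = 108656.5561

108656.5561 $/yr


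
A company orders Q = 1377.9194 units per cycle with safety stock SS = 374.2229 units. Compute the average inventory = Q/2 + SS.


Q/2 = 688.9597
Avg = 688.9597 + 374.2229 = 1063.1826

1063.1826 units


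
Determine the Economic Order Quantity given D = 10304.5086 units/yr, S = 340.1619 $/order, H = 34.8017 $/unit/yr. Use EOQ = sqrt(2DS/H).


2*D*S = 2 * 10304.5086 * 340.1619 = 7010402.4479
2*D*S/H = 201438.5058
EOQ = sqrt(201438.5058) = 448.8190

448.8190 units


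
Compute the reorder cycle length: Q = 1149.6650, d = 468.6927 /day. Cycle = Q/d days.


Cycle = 1149.6650 / 468.6927 = 2.4529

2.4529 days


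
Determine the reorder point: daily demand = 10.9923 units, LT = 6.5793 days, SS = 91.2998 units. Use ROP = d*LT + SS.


d*LT = 10.9923 * 6.5793 = 72.3216
ROP = 72.3216 + 91.2998 = 163.6214

163.6214 units


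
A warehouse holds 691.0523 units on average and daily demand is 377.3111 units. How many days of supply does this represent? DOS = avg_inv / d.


DOS = 691.0523 / 377.3111 = 1.8315

1.8315 days


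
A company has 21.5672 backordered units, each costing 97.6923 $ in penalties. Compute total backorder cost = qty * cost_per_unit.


Total = 21.5672 * 97.6923 = 2106.9494

2106.9494 $


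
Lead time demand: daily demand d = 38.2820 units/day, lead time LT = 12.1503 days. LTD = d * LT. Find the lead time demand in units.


LTD = 38.2820 * 12.1503 = 465.1378

465.1378 units


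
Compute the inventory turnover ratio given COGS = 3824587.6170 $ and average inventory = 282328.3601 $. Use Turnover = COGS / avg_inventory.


Turnover = 3824587.6170 / 282328.3601 = 13.5466

13.5466


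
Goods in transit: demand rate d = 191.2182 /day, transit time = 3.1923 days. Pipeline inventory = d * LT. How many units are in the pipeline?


Pipeline = 191.2182 * 3.1923 = 610.4259

610.4259 units


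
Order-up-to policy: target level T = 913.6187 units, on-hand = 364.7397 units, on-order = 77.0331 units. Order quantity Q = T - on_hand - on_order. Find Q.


Inventory position = OH + OO = 364.7397 + 77.0331 = 441.7728
Q = 913.6187 - 441.7728 = 471.8459

471.8459 units


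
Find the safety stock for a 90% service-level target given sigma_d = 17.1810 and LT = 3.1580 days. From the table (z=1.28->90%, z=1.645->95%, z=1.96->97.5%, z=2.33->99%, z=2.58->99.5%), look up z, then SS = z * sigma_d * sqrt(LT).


From the table, SL = 90% corresponds to z = 1.28
sqrt(LT) = sqrt(3.1580) = 1.7771
SS = 1.28 * 17.1810 * 1.7771 = 39.0809

39.0809 units


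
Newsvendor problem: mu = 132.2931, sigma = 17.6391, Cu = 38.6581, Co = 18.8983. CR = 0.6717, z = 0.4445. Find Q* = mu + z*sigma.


CR = Cu/(Cu+Co) = 38.6581/(38.6581+18.8983) = 0.6717
z = 0.4445
Q* = 132.2931 + 0.4445 * 17.6391 = 140.1337

140.1337 units


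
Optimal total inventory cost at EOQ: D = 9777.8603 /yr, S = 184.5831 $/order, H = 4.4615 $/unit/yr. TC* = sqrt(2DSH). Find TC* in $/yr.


2*D*S*H = 16104478.1519
TC* = sqrt(16104478.1519) = 4013.0385

4013.0385 $/yr


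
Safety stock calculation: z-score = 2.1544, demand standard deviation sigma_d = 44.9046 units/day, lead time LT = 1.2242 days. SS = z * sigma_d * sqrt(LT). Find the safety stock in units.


sqrt(LT) = sqrt(1.2242) = 1.1064
SS = 2.1544 * 44.9046 * 1.1064 = 107.0393

107.0393 units


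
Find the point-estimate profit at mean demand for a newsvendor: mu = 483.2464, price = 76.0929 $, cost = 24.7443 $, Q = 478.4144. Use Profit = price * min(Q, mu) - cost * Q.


Sales at mu = min(478.4144, 483.2464) = 478.4144
Revenue = 76.0929 * 478.4144 = 36403.9391
Total cost = 24.7443 * 478.4144 = 11838.0294
Profit = 36403.9391 - 11838.0294 = 24565.9097

24565.9097 $


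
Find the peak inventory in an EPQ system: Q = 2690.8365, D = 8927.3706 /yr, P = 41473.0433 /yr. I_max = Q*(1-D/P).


D/P = 0.2153
1 - D/P = 0.7847
I_max = 2690.8365 * 0.7847 = 2111.6146

2111.6146 units


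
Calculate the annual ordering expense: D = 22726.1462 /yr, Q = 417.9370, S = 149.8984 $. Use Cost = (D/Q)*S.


Number of orders = D/Q = 54.3770
Cost = 54.3770 * 149.8984 = 8151.0203

8151.0203 $/yr


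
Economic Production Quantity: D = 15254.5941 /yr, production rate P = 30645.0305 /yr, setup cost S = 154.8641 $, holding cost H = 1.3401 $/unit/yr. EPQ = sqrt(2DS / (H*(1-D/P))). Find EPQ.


1 - D/P = 1 - 0.4978 = 0.5022
H*(1-D/P) = 0.6730
2DS = 4724777.9723
EPQ = sqrt(7020262.0085) = 2649.5777

2649.5777 units


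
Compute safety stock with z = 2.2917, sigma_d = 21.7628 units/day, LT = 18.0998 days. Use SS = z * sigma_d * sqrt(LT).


sqrt(LT) = sqrt(18.0998) = 4.2544
SS = 2.2917 * 21.7628 * 4.2544 = 212.1824

212.1824 units


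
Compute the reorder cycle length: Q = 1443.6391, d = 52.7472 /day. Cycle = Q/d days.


Cycle = 1443.6391 / 52.7472 = 27.3690

27.3690 days


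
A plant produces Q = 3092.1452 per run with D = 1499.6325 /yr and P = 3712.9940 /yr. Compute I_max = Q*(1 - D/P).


D/P = 0.4039
1 - D/P = 0.5961
I_max = 3092.1452 * 0.5961 = 1843.2659

1843.2659 units


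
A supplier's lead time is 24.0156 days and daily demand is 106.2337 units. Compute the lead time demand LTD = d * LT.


LTD = 106.2337 * 24.0156 = 2551.2660

2551.2660 units


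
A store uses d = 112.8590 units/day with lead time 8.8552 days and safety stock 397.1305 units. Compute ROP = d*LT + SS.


d*LT = 112.8590 * 8.8552 = 999.3890
ROP = 999.3890 + 397.1305 = 1396.5195

1396.5195 units


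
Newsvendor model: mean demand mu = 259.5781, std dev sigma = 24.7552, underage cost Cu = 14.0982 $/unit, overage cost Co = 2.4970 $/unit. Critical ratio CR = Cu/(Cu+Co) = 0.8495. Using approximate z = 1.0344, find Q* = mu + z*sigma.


CR = Cu/(Cu+Co) = 14.0982/(14.0982+2.4970) = 0.8495
z = 1.0344
Q* = 259.5781 + 1.0344 * 24.7552 = 285.1849

285.1849 units


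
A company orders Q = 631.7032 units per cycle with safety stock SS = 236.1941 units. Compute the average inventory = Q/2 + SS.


Q/2 = 315.8516
Avg = 315.8516 + 236.1941 = 552.0457

552.0457 units


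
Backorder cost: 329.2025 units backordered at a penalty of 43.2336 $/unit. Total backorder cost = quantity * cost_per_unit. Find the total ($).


Total = 329.2025 * 43.2336 = 14232.6092

14232.6092 $


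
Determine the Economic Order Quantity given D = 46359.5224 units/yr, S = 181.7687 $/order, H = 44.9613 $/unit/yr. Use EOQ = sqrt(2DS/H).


2*D*S = 2 * 46359.5224 * 181.7687 = 16853420.2385
2*D*S/H = 374842.8146
EOQ = sqrt(374842.8146) = 612.2441

612.2441 units


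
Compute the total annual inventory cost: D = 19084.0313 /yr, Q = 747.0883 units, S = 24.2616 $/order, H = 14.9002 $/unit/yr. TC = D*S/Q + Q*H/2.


Ordering cost = D*S/Q = 619.7516
Holding cost = Q*H/2 = 5565.8825
TC = 619.7516 + 5565.8825 = 6185.6341

6185.6341 $/yr


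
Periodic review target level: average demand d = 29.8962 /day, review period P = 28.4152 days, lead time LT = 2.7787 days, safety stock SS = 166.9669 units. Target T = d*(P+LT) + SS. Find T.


P + LT = 31.1939
d*(P+LT) = 29.8962 * 31.1939 = 932.5791
T = 932.5791 + 166.9669 = 1099.5460

1099.5460 units


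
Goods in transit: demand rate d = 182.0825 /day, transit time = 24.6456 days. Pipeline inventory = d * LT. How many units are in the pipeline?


Pipeline = 182.0825 * 24.6456 = 4487.5325

4487.5325 units


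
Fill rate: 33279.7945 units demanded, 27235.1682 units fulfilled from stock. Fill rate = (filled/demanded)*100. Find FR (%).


FR = 27235.1682 / 33279.7945 * 100 = 81.8369

81.8369%


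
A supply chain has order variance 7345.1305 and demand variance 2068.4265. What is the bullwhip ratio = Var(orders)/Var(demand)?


BW = 7345.1305 / 2068.4265 = 3.5511

3.5511


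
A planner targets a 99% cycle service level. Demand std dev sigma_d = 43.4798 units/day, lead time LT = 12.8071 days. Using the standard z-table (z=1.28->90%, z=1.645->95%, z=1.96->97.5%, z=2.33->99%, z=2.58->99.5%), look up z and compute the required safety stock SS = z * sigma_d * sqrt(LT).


From the table, SL = 99% corresponds to z = 2.33
sqrt(LT) = sqrt(12.8071) = 3.5787
SS = 2.33 * 43.4798 * 3.5787 = 362.5508

362.5508 units


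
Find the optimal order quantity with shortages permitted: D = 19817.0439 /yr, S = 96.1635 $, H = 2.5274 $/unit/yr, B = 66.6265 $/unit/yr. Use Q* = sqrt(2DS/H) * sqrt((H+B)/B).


sqrt(2DS/H) = 1228.0119
sqrt((H+B)/B) = 1.0188
Q* = 1228.0119 * 1.0188 = 1251.0867

1251.0867 units


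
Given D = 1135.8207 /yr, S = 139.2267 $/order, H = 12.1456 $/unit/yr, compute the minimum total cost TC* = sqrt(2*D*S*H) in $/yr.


2*D*S*H = 3841326.9970
TC* = sqrt(3841326.9970) = 1959.9304

1959.9304 $/yr


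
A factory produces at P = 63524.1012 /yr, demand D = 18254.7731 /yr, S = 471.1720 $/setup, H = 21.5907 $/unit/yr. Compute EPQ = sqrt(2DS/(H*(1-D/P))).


1 - D/P = 1 - 0.2874 = 0.7126
H*(1-D/P) = 15.3862
2DS = 17202275.9021
EPQ = sqrt(1118030.5384) = 1057.3696

1057.3696 units


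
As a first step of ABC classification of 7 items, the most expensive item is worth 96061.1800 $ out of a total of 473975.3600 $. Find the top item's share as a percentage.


Top item = 96061.1800
Total = 473975.3600
Percentage = 96061.1800 / 473975.3600 * 100 = 20.2671

20.2671%


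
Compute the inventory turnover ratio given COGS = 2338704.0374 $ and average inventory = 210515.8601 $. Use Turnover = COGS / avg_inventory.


Turnover = 2338704.0374 / 210515.8601 = 11.1094

11.1094


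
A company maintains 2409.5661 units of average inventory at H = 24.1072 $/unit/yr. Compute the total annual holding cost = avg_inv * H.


Cost = 2409.5661 * 24.1072 = 58087.8919

58087.8919 $/yr


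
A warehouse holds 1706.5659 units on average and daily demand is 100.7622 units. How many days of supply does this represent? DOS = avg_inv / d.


DOS = 1706.5659 / 100.7622 = 16.9366

16.9366 days


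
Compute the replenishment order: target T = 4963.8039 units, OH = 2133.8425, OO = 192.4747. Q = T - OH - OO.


Inventory position = OH + OO = 2133.8425 + 192.4747 = 2326.3172
Q = 4963.8039 - 2326.3172 = 2637.4867

2637.4867 units


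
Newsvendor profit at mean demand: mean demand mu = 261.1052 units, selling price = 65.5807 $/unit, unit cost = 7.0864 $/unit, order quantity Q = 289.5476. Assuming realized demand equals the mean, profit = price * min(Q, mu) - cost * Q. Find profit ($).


Sales at mu = min(289.5476, 261.1052) = 261.1052
Revenue = 65.5807 * 261.1052 = 17123.4618
Total cost = 7.0864 * 289.5476 = 2051.8501
Profit = 17123.4618 - 2051.8501 = 15071.6117

15071.6117 $


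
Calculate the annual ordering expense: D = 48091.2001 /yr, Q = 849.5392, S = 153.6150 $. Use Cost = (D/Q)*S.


Number of orders = D/Q = 56.6086
Cost = 56.6086 * 153.6150 = 8695.9256

8695.9256 $/yr


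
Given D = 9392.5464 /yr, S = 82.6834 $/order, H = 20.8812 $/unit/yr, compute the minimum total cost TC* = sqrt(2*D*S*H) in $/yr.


2*D*S*H = 32433000.1998
TC* = sqrt(32433000.1998) = 5694.9978

5694.9978 $/yr


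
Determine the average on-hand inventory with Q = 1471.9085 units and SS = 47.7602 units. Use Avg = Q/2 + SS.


Q/2 = 735.9543
Avg = 735.9543 + 47.7602 = 783.7144

783.7144 units


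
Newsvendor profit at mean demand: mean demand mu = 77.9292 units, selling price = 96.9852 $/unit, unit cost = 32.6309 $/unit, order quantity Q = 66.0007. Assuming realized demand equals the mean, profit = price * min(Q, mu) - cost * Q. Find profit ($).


Sales at mu = min(66.0007, 77.9292) = 66.0007
Revenue = 96.9852 * 66.0007 = 6401.0911
Total cost = 32.6309 * 66.0007 = 2153.6622
Profit = 6401.0911 - 2153.6622 = 4247.4288

4247.4288 $


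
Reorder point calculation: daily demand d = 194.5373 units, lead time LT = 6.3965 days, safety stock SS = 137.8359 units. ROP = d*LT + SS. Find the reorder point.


d*LT = 194.5373 * 6.3965 = 1244.3578
ROP = 1244.3578 + 137.8359 = 1382.1937

1382.1937 units


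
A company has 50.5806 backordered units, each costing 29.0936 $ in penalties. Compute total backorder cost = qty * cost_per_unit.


Total = 50.5806 * 29.0936 = 1471.5717

1471.5717 $


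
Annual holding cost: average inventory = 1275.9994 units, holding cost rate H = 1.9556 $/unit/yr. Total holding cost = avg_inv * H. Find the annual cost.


Cost = 1275.9994 * 1.9556 = 2495.3444

2495.3444 $/yr


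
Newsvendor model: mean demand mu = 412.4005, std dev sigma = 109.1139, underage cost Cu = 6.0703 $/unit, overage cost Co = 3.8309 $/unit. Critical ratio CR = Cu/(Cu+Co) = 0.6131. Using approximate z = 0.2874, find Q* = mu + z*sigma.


CR = Cu/(Cu+Co) = 6.0703/(6.0703+3.8309) = 0.6131
z = 0.2874
Q* = 412.4005 + 0.2874 * 109.1139 = 443.7598

443.7598 units


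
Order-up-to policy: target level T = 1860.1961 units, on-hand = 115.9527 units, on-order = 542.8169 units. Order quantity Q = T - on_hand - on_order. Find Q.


Inventory position = OH + OO = 115.9527 + 542.8169 = 658.7696
Q = 1860.1961 - 658.7696 = 1201.4265

1201.4265 units


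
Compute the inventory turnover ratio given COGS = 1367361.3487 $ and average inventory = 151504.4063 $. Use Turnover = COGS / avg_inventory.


Turnover = 1367361.3487 / 151504.4063 = 9.0252

9.0252


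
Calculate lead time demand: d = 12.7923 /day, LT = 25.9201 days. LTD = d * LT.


LTD = 12.7923 * 25.9201 = 331.5777

331.5777 units


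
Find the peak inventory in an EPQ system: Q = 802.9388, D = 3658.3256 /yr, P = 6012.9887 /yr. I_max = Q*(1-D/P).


D/P = 0.6084
1 - D/P = 0.3916
I_max = 802.9388 * 0.3916 = 314.4277

314.4277 units


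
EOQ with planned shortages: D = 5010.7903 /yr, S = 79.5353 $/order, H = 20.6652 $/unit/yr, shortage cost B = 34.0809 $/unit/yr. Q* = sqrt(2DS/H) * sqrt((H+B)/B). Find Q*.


sqrt(2DS/H) = 196.3940
sqrt((H+B)/B) = 1.2674
Q* = 196.3940 * 1.2674 = 248.9140

248.9140 units


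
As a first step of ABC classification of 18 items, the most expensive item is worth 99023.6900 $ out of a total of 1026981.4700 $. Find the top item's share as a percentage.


Top item = 99023.6900
Total = 1026981.4700
Percentage = 99023.6900 / 1026981.4700 * 100 = 9.6422

9.6422%
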